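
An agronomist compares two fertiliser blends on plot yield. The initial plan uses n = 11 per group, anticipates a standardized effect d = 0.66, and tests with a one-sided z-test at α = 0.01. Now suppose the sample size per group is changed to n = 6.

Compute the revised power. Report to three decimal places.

Power ≈ 0.118

With n = 6 per group: δ = d·√(n/2) = 0.66 × √(6/2) = 1.1432. Critical value z_{0.01} = 2.326.
Revised power = P(Z > 2.326 − δ) = Φ(-1.183) = 0.1184.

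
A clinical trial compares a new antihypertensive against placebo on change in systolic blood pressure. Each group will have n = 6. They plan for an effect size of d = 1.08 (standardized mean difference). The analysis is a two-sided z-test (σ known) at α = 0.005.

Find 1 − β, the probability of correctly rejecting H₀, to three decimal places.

Noncentrality parameter: δ = d·√(n/2) = 1.08 × √(6/2) = 1.8706
Two-sided α = 0.005 → critical value z_{0.0025} = 2.807.
Power = Φ(δ − 2.807) + Φ(−δ − 2.807) = Φ(-0.936) + Φ(-4.678) = 0.1745 + 0.0000 = 0.1745.

Power ≈ 0.175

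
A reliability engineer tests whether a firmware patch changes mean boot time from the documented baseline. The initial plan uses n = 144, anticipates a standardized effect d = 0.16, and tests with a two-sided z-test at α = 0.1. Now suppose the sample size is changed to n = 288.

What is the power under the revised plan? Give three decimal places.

With n = 288: δ = d·√n = 0.16 × √288 = 2.7153. Critical value z_{0.05} = 1.645.
Revised power = Φ(δ − 1.645) + Φ(−δ − 1.645) = Φ(1.070) + Φ(-4.360) = 0.8578 + 0.0000 = 0.8578.

Power ≈ 0.858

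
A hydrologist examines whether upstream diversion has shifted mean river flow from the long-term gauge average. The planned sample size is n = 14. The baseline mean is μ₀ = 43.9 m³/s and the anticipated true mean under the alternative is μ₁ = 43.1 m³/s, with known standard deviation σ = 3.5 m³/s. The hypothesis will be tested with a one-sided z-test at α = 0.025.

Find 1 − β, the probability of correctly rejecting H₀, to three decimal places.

Power ≈ 0.135

Standardized effect: d = |μ₁ − μ₀| / σ = |43.1 − 43.9| / 3.5 = 0.2286
Noncentrality parameter: δ = d·√n = 0.2286 × √14 = 0.8552
Critical value for a one-sided test at α = 0.025: z_α = 1.960.
Power = P(Z > 1.960 − δ) = Φ(-1.105) = 0.1346.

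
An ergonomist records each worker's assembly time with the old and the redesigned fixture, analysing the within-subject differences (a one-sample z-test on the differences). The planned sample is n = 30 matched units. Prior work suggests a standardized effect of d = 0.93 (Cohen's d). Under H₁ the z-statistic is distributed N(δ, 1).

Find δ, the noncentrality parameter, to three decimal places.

The noncentrality parameter scales effect size by the design's sample-size factor: δ = d·√n = 0.93 × √30 = 5.0938

δ ≈ 5.094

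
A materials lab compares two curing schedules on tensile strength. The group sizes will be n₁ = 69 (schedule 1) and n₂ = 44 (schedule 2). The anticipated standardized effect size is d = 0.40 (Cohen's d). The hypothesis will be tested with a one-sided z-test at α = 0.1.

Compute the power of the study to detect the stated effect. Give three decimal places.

Noncentrality parameter: δ = d / √(1/n₁ + 1/n₂) = 0.40 / √(1/69 + 1/44) = 2.0733
Critical value for a one-sided test at α = 0.1: z_α = 1.282.
Power = Φ(δ − 1.282) = Φ(0.792) = 0.7858.

Power ≈ 0.786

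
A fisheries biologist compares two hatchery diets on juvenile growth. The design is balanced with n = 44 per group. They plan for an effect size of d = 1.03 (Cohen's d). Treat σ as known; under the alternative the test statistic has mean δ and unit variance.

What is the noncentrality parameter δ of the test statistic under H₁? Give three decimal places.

δ = d·√(n/2) = 1.03 × √(44/2) = 4.8311

δ ≈ 4.831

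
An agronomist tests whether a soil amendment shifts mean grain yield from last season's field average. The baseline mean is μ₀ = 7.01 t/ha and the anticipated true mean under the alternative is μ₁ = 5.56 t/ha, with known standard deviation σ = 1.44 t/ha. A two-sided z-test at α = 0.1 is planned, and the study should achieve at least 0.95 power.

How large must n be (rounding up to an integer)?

Standardized effect: d = |μ₁ − μ₀| / σ = |5.56 − 7.01| / 1.44 = 1.0069
Set Φ(δ − 1.645) = 0.95; then δ − 1.645 = Φ⁻¹(0.95) = 1.645, giving δ = 3.290.
(The Φ(−δ − z_{α/2}) term is vanishingly small for δ > 0 and is dropped in the standard sample-size formula.)
δ = d·√n ⇒ n = (δ/d)² = (3.290 / 1.0069)² = 10.67.
Rounding up, n = 11.

n = 11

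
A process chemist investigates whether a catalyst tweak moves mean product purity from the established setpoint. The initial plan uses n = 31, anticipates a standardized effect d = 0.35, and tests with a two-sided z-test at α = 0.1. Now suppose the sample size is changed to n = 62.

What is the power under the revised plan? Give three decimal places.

Power ≈ 0.867

With n = 62: δ = d·√n = 0.35 × √62 = 2.7559. Critical value z_{0.05} = 1.645.
Revised power = Φ(δ − 1.645) + Φ(−δ − 1.645) = Φ(1.111) + Φ(-4.401) = 0.8667 + 0.0000 = 0.8667.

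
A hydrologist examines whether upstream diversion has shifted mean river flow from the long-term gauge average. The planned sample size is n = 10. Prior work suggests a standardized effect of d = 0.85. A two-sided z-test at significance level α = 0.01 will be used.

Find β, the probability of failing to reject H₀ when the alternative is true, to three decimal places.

β ≈ 0.455

Noncentrality parameter: δ = d·√n = 0.85 × √10 = 2.6879
Critical value for a two-sided test at α = 0.01: z_{α/2} = 2.576.
Power = Φ(δ − 2.576) + Φ(−δ − 2.576) = Φ(0.112) + Φ(-5.264) = 0.5446 + 0.0000 = 0.5446.
Type II error: β = 1 − power = 1 − 0.5446 = 0.4554.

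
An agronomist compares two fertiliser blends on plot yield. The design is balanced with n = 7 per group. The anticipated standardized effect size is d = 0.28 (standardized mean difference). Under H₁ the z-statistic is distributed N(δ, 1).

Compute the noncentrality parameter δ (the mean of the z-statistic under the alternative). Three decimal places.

The noncentrality parameter scales effect size by the design's sample-size factor: δ = d·√(n/2) = 0.28 × √(7/2) = 0.5238

δ ≈ 0.524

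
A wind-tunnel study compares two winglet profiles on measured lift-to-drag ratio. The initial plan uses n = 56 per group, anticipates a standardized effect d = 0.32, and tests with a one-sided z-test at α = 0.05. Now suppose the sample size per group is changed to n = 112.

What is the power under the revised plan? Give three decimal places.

Power ≈ 0.773

With n = 112 per group: δ = d·√(n/2) = 0.32 × √(112/2) = 2.3947. Critical value z_{0.05} = 1.645.
Revised power = P(Z > 1.645 − δ) = Φ(0.750) = 0.7733.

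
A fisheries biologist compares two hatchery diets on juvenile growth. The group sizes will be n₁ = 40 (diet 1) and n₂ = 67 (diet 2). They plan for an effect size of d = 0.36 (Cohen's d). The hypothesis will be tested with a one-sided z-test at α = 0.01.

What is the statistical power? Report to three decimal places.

Noncentrality parameter: δ = d / √(1/n₁ + 1/n₂) = 0.36 / √(1/40 + 1/67) = 1.8017
Critical value for a one-sided test at α = 0.01: z_α = 2.326.
Power = P(Z > 2.326 − δ) = Φ(-0.525) = 0.2999.

Power ≈ 0.300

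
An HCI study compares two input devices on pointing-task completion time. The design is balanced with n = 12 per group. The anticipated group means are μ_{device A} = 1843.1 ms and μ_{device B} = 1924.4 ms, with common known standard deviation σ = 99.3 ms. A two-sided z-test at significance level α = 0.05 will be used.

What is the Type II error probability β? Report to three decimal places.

Standardized effect: d = |μ_{device A} − μ_{device B}| / σ = |1843.1 − 1924.4| / 99.3 = 0.8187
Noncentrality parameter: δ = d·√(n/2) = 0.8187 × √(12/2) = 2.0055
Critical value for a two-sided test at α = 0.05: z_{α/2} = 1.960.
Power = Φ(δ − 1.960) + Φ(−δ − 1.960) = Φ(0.046) + Φ(-3.965) = 0.5181 + 0.0000 = 0.5182.
Type II error: β = 1 − power = 1 − 0.5182 = 0.4818.

β ≈ 0.482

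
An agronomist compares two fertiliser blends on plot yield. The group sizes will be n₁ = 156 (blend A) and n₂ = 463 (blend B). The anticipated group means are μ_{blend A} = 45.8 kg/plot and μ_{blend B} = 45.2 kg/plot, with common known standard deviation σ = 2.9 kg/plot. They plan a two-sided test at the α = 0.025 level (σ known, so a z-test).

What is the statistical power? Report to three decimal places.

Power ≈ 0.497

Standardized effect: d = |μ_{blend A} − μ_{blend B}| / σ = |45.8 − 45.2| / 2.9 = 0.2069
Noncentrality parameter: δ = d / √(1/n₁ + 1/n₂) = 0.2069 / √(1/156 + 1/463) = 2.2349
Critical value for a two-sided test at α = 0.025: z_{α/2} = 2.241.
Power = Φ(δ − 2.241) + Φ(−δ − 2.241) = Φ(-0.006) + Φ(-4.476) = 0.4974 + 0.0000 = 0.4974.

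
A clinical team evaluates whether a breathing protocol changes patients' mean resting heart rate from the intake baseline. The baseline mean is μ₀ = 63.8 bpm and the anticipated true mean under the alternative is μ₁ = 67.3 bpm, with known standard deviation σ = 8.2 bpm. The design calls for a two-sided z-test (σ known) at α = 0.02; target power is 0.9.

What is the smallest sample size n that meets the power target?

Standardized effect: d = |μ₁ − μ₀| / σ = |67.3 − 63.8| / 8.2 = 0.4268
For power 0.9 need Φ(δ − z_{0.01}) = 0.9, so δ = z_{0.01} + z_{0.10} = 2.326 + 1.282 = 3.608.
(For δ > 0 the lower-tail rejection region contributes negligibly to power, so the one-term inversion is standard.)
δ = d·√n ⇒ n = (δ/d)² = (3.608 / 0.4268)² = 71.45.
Rounding up, n = 72.

n = 72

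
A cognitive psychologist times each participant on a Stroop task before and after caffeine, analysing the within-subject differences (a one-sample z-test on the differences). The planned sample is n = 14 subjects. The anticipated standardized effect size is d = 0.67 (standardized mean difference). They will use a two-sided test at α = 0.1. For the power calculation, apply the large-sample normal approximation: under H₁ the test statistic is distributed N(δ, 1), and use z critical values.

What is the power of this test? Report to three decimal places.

Power ≈ 0.806

Noncentrality parameter: δ = d·√n = 0.67 × √14 = 2.5069
Critical value for a two-sided test at α = 0.1: z_{α/2} = 1.645.
Power = Φ(δ − 1.645) + Φ(−δ − 1.645) = Φ(0.862) + Φ(-4.152) = 0.8057 + 0.0000 = 0.8057.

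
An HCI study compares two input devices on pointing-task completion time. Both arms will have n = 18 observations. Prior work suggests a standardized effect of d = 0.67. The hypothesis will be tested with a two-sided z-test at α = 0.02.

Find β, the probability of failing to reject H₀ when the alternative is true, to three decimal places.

β ≈ 0.624

Noncentrality parameter: δ = d·√(n/2) = 0.67 × √(18/2) = 2.0100
Two-sided α = 0.02 → critical value z_{0.01} = 2.326.
Power = Φ(δ − 2.326) + Φ(−δ − 2.326) = Φ(-0.316) + Φ(-4.336) = 0.3759 + 0.0000 = 0.3759.
Type II error: β = 1 − power = 1 − 0.3759 = 0.6241.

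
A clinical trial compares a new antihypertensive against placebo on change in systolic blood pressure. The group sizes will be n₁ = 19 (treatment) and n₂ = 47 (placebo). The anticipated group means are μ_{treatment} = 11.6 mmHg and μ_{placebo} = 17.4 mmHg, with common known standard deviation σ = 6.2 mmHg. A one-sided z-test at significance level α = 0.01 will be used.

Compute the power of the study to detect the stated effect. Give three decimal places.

Power ≈ 0.868

Standardized effect: d = |μ_{treatment} − μ_{placebo}| / σ = |11.6 − 17.4| / 6.2 = 0.9355
Noncentrality parameter: δ = d / √(1/n₁ + 1/n₂) = 0.9355 / √(1/19 + 1/47) = 3.4410
One-sided α = 0.01 → critical value z_{0.01} = 2.326.
Power = P(Z > 2.326 − δ) = Φ(1.115) = 0.8675.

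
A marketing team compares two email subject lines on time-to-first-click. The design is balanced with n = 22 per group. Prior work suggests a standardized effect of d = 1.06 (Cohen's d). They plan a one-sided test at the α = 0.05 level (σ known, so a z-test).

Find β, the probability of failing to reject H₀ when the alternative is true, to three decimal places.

β ≈ 0.031

Noncentrality parameter: δ = d·√(n/2) = 1.06 × √(22/2) = 3.5156
One-sided α = 0.05 → critical value z_{0.05} = 1.645.
Power = P(Z > 1.645 − δ) = Φ(1.871) = 0.9693.
Type II error: β = 1 − power = 1 − 0.9693 = 0.0307.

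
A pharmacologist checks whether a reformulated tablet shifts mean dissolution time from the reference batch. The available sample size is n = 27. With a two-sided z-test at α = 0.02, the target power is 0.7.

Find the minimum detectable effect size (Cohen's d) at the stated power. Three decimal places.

Need Φ(δ − 2.326) = 0.7, so δ = 2.326 + 0.524 = 2.851.
(Lower-tail contribution to power is negligible for δ > 0.)
δ = d·√n ⇒ d = δ/√n = 2.851/√27 = 0.5486.

d ≈ 0.549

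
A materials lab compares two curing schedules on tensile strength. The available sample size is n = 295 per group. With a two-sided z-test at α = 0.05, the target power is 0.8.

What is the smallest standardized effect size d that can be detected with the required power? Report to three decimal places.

d ≈ 0.231

Required noncentrality: δ = z_{0.025} + z_{0.20} = 1.960 + 0.842 = 2.802.
(The second rejection-region term Φ(−δ − z_{α/2}) is negligible and dropped.)
δ = d·√(n/2) ⇒ d = δ/√(n/2) = 2.802/√(295/2) = 0.2307.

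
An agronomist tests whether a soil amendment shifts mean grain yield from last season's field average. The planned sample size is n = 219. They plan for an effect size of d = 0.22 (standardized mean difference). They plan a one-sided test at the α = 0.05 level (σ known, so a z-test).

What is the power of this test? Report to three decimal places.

Power ≈ 0.946

Noncentrality parameter: δ = d·√n = 0.22 × √219 = 3.2557
One-sided α = 0.05 → critical value z_{0.05} = 1.645.
Power = Φ(δ − 1.645) = Φ(1.611) = 0.9464.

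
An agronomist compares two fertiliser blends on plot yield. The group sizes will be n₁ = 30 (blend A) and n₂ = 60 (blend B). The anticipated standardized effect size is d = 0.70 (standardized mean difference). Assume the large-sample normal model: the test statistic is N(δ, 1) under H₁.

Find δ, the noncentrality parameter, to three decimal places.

δ ≈ 3.130

The noncentrality parameter scales effect size by the design's sample-size factor: δ = d / √(1/n₁ + 1/n₂) = 0.70 / √(1/30 + 1/60) = 3.1305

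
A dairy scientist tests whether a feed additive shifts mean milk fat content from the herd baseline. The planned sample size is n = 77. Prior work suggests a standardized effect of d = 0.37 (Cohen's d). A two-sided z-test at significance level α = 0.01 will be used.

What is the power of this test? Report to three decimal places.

Power ≈ 0.749

Noncentrality parameter: δ = d·√n = 0.37 × √77 = 3.2467
Two-sided α = 0.01 → critical value z_{0.005} = 2.576.
Power = Φ(δ − 2.576) + Φ(−δ − 2.576) = Φ(0.671) + Φ(-5.823) = 0.7489 + 0.0000 = 0.7489.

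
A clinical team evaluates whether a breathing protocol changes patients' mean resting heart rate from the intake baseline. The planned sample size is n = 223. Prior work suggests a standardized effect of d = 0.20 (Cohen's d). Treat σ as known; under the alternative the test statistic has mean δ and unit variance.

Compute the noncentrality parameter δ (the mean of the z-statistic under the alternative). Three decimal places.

δ ≈ 2.987

δ = d·√n = 0.20 × √223 = 2.9866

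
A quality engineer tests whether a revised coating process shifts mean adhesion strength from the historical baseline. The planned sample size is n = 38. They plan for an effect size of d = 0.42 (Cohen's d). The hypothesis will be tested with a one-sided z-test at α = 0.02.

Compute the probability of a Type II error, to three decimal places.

Noncentrality parameter: δ = d·√n = 0.42 × √38 = 2.5891
One-sided α = 0.02 → critical value z_{0.02} = 2.054.
Power = P(Z > 2.054 − δ) = Φ(0.535) = 0.7038.
Type II error: β = 1 − power = 1 − 0.7038 = 0.2962.

β ≈ 0.296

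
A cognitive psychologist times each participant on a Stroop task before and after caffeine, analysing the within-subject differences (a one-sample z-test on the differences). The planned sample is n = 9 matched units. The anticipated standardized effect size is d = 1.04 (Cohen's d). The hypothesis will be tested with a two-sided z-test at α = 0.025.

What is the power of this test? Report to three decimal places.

Noncentrality parameter: δ = d·√n = 1.04 × √9 = 3.1200
Two-sided α = 0.025 → critical value z_{0.0125} = 2.241.
Power = Φ(δ − 2.241) + Φ(−δ − 2.241) = Φ(0.879) + Φ(-5.361) = 0.8102 + 0.0000 = 0.8102.

Power ≈ 0.810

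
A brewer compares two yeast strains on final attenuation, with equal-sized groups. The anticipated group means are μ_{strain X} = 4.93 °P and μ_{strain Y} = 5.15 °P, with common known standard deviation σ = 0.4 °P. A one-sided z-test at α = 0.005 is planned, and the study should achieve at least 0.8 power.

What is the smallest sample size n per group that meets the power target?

n = 78 per group

Standardized effect: d = |μ_{strain X} − μ_{strain Y}| / σ = |4.93 − 5.15| / 0.4 = 0.5500
Set Φ(δ − 2.576) = 0.8; then δ − 2.576 = Φ⁻¹(0.8) = 0.842, giving δ = 3.417.
δ = d·√(n/2) ⇒ n = 2(δ/d)² = 2 × (3.417 / 0.5500)² = 77.22.
Round up to the next whole unit.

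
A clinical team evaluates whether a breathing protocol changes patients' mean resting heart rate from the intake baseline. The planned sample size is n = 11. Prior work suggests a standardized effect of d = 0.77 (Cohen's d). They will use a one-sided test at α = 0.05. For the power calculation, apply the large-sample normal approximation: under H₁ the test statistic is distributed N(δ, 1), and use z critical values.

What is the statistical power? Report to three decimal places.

Noncentrality parameter: δ = d·√n = 0.77 × √11 = 2.5538
Critical value for a one-sided test at α = 0.05: z_α = 1.645.
Power = Φ(δ − 1.645) = Φ(0.909) = 0.8183.

Power ≈ 0.818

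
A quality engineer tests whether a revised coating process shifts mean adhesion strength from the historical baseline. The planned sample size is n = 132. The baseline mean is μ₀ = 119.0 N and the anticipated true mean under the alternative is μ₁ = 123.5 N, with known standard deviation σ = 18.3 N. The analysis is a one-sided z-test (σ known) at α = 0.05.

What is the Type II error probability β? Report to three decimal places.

Standardized effect: d = |μ₁ − μ₀| / σ = |123.5 − 119.0| / 18.3 = 0.2459
Noncentrality parameter: λ = d·√n = 0.2459 × √132 = 2.8252
Critical value for a one-sided test at α = 0.05: z_α = 1.645.
Power = Φ(λ − 1.645) = Φ(1.180) = 0.8811.
Type II error: β = 1 − power = 1 − 0.8811 = 0.1189.

β ≈ 0.119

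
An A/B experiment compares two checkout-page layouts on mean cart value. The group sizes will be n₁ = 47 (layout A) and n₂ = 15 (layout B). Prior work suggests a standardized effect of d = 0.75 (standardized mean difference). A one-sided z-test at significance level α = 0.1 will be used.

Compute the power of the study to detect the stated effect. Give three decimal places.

Noncentrality parameter: λ = d / √(1/n₁ + 1/n₂) = 0.75 / √(1/47 + 1/15) = 2.5291
Critical value for a one-sided test at α = 0.1: z_α = 1.282.
Power = Φ(λ − 1.282) = Φ(1.248) = 0.8939.

Power ≈ 0.894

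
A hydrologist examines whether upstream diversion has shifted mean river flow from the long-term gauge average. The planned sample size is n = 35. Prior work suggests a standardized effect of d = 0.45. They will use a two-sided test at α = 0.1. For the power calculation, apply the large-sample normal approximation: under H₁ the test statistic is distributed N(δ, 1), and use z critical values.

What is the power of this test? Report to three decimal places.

Power ≈ 0.846

Noncentrality parameter: δ = d·√n = 0.45 × √35 = 2.6622
Two-sided α = 0.1 → critical value z_{0.05} = 1.645.
Power = Φ(δ − 1.645) + Φ(−δ − 1.645) = Φ(1.017) + Φ(-4.307) = 0.8455 + 0.0000 = 0.8455.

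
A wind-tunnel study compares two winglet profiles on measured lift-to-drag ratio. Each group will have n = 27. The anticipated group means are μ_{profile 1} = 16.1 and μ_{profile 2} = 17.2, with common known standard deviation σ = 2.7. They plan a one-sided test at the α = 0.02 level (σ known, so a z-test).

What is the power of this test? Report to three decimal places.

Power ≈ 0.289

Standardized effect: d = |μ_{profile 1} − μ_{profile 2}| / σ = |16.1 − 17.2| / 2.7 = 0.4074
Noncentrality parameter: λ = d·√(n/2) = 0.4074 × √(27/2) = 1.4969
Critical value for a one-sided test at α = 0.02: z_α = 2.054.
Power = P(Z > 2.054 − λ) = Φ(-0.557) = 0.2888.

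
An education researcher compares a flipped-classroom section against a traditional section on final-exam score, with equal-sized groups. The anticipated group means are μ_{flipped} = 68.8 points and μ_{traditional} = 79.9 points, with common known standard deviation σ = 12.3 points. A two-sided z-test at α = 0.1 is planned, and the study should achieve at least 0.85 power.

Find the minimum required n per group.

Standardized effect: d = |μ_{flipped} − μ_{traditional}| / σ = |68.8 − 79.9| / 12.3 = 0.9024
For power 0.85 need Φ(δ − z_{0.05}) = 0.85, so δ = z_{0.05} + z_{0.15} = 1.645 + 1.036 = 2.681.
(For δ > 0 the lower-tail rejection region contributes negligibly to power, so the one-term inversion is standard.)
δ = d·√(n/2) ⇒ n = 2(δ/d)² = 2 × (2.681 / 0.9024)² = 17.66.
Round up to the next whole unit.

n = 18 per group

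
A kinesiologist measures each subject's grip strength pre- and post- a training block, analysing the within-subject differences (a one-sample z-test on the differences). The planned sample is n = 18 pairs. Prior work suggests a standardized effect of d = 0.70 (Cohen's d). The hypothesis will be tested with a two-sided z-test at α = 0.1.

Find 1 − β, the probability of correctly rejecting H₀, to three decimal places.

Power ≈ 0.907

Noncentrality parameter: δ = d·√n = 0.70 × √18 = 2.9698
Two-sided α = 0.1 → critical value z_{0.05} = 1.645.
Power = Φ(δ − 1.645) + Φ(−δ − 1.645) = Φ(1.325) + Φ(-4.615) = 0.9074 + 0.0000 = 0.9074.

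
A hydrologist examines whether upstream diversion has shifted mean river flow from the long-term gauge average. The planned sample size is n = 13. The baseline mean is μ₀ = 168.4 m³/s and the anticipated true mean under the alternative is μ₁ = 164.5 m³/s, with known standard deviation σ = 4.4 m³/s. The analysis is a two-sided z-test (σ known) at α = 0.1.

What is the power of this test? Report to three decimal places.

Power ≈ 0.940

Standardized effect: d = |μ₁ − μ₀| / σ = |164.5 − 168.4| / 4.4 = 0.8864
Noncentrality parameter: δ = d·√n = 0.8864 × √13 = 3.1958
Critical value for a two-sided test at α = 0.1: z_{α/2} = 1.645.
Power = Φ(δ − 1.645) + Φ(−δ − 1.645) = Φ(1.551) + Φ(-4.841) = 0.9395 + 0.0000 = 0.9395.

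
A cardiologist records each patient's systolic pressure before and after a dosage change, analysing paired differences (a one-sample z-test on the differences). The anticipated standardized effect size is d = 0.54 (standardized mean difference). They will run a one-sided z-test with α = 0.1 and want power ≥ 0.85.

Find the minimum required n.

For power 0.85 need Φ(δ − z_{0.1}) = 0.85, so δ = z_{0.1} + z_{0.15} = 1.282 + 1.036 = 2.318.
δ = d·√n ⇒ n = (δ/d)² = (2.318 / 0.54)² = 18.43.
Rounding up, n = 19.

n = 19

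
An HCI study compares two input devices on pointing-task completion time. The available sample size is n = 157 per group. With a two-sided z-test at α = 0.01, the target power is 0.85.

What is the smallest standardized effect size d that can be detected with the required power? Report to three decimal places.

d ≈ 0.408

Need Φ(δ − 2.576) = 0.85, so δ = 2.576 + 1.036 = 3.612.
(Lower-tail contribution to power is negligible for δ > 0.)
δ = d·√(n/2) ⇒ d = δ/√(n/2) = 3.612/√(157/2) = 0.4077.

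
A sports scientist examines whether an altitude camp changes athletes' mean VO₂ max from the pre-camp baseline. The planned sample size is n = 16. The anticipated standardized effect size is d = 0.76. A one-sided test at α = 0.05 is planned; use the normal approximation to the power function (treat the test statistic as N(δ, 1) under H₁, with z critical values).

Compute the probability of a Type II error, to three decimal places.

Noncentrality parameter: δ = d·√n = 0.76 × √16 = 3.0400
One-sided α = 0.05 → critical value z_{0.05} = 1.645.
Power = P(Z > 1.645 − δ) = Φ(1.395) = 0.9185.
Type II error: β = 1 − power = 1 − 0.9185 = 0.0815.

β ≈ 0.081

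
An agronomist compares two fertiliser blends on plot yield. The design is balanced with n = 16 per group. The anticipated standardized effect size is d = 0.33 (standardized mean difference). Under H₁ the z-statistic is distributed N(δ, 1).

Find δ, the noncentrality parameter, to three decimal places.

δ ≈ 0.933

δ = d·√(n/2) = 0.33 × √(16/2) = 0.9334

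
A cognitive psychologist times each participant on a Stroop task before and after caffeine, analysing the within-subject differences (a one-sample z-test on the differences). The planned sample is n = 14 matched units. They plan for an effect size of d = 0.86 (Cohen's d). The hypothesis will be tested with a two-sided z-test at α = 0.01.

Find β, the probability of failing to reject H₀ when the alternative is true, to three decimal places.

β ≈ 0.260

Noncentrality parameter: δ = d·√n = 0.86 × √14 = 3.2178
Two-sided α = 0.01 → critical value z_{0.005} = 2.576.
Power = Φ(δ − 2.576) + Φ(−δ − 2.576) = Φ(0.642) + Φ(-5.794) = 0.7396 + 0.0000 = 0.7396.
Type II error: β = 1 − power = 1 − 0.7396 = 0.2604.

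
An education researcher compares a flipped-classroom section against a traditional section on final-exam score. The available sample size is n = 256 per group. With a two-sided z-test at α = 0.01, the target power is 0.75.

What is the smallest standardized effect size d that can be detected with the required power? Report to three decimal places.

Need Φ(δ − 2.576) = 0.75, so δ = 2.576 + 0.674 = 3.250.
(Lower-tail contribution to power is negligible for δ > 0.)
δ = d·√(n/2) ⇒ d = δ/√(n/2) = 3.250/√(256/2) = 0.2873.

d ≈ 0.287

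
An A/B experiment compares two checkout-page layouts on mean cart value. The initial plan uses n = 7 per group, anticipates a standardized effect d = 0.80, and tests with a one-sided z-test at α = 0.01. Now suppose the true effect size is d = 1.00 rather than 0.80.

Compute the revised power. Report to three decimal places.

With d = 1.00: δ = d·√(n/2) = 1.00 × √(7/2) = 1.8708. Critical value z_{0.01} = 2.326.
Revised power = Φ(δ − 2.326) = Φ(-0.456) = 0.3244.

Power ≈ 0.324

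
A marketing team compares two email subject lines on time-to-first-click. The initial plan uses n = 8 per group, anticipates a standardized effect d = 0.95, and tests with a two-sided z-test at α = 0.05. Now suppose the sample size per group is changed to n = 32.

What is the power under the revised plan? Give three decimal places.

With n = 32 per group: δ = d·√(n/2) = 0.95 × √(32/2) = 3.8000. Critical value z_{0.025} = 1.960.
Revised power = Φ(δ − 1.960) + Φ(−δ − 1.960) = Φ(1.840) + Φ(-5.760) = 0.9671 + 0.0000 = 0.9671.

Power ≈ 0.967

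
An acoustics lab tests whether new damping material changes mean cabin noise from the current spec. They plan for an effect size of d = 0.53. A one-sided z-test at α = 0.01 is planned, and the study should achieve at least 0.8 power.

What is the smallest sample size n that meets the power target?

n = 36

Set Φ(δ − 2.326) = 0.8; then δ − 2.326 = Φ⁻¹(0.8) = 0.842, giving δ = 3.168.
δ = d·√n ⇒ n = (δ/d)² = (3.168 / 0.53)² = 35.73.
Round up to the next whole unit.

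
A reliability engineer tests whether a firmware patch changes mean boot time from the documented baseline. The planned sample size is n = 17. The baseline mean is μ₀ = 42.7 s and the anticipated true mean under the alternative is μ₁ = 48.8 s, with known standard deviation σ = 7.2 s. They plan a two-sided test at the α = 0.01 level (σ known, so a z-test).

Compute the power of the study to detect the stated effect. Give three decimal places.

Power ≈ 0.821

Standardized effect: d = |μ₁ − μ₀| / σ = |48.8 − 42.7| / 7.2 = 0.8472
Noncentrality parameter: δ = d·√n = 0.8472 × √17 = 3.4932
Critical value for a two-sided test at α = 0.01: z_{α/2} = 2.576.
Power = Φ(δ − 2.576) + Φ(−δ − 2.576) = Φ(0.917) + Φ(-6.069) = 0.8205 + 0.0000 = 0.8205.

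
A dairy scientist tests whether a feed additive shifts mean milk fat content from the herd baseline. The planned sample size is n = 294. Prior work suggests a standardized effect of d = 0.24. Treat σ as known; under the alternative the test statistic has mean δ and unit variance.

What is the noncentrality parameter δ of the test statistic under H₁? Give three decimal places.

The noncentrality parameter scales effect size by the design's sample-size factor: δ = d·√n = 0.24 × √294 = 4.1151

δ ≈ 4.115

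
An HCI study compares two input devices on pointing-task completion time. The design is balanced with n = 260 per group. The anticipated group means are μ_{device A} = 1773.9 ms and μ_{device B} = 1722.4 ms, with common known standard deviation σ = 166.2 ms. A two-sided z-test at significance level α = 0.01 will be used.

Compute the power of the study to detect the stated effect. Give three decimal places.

Power ≈ 0.831

Standardized effect: d = |μ_{device A} − μ_{device B}| / σ = |1773.9 − 1722.4| / 166.2 = 0.3099
Noncentrality parameter: δ = d·√(n/2) = 0.3099 × √(260/2) = 3.5330
Critical value for a two-sided test at α = 0.01: z_{α/2} = 2.576.
Power = Φ(δ − 2.576) + Φ(−δ − 2.576) = Φ(0.957) + Φ(-6.109) = 0.8308 + 0.0000 = 0.8308.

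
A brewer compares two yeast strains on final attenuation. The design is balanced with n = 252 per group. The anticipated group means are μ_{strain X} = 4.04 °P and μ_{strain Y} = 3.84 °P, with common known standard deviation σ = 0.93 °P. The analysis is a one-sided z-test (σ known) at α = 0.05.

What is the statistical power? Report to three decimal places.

Standardized effect: d = |μ_{strain X} − μ_{strain Y}| / σ = |4.04 − 3.84| / 0.93 = 0.2151
Noncentrality parameter: δ = d·√(n/2) = 0.2151 × √(252/2) = 2.4140
Critical value for a one-sided test at α = 0.05: z_α = 1.645.
Power = P(Z > 1.645 − δ) = Φ(0.769) = 0.7791.

Power ≈ 0.779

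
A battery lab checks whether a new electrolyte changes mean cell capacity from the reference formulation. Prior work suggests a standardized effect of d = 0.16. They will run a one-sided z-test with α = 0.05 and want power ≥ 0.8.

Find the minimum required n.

For power 0.8 need Φ(δ − z_{0.05}) = 0.8, so δ = z_{0.05} + z_{0.20} = 1.645 + 0.842 = 2.486.
δ = d·√n ⇒ n = (δ/d)² = (2.486 / 0.16)² = 241.51.
Rounding up, n = 242.

n = 242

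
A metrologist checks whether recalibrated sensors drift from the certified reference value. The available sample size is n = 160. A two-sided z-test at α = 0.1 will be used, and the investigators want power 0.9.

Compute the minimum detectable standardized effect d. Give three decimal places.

Required noncentrality: δ = z_{0.05} + z_{0.10} = 1.645 + 1.282 = 2.926.
(The second rejection-region term Φ(−δ − z_{α/2}) is negligible and dropped.)
δ = d·√n ⇒ d = δ/√n = 2.926/√160 = 0.2314.

d ≈ 0.231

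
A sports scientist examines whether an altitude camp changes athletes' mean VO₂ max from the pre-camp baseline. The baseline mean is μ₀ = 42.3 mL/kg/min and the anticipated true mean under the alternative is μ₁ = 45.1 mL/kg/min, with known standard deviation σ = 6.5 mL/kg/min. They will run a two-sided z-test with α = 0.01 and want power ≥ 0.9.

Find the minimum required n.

n = 81

Standardized effect: d = |μ₁ − μ₀| / σ = |45.1 − 42.3| / 6.5 = 0.4308
Set Φ(δ − 2.576) = 0.9; then δ − 2.576 = Φ⁻¹(0.9) = 1.282, giving δ = 3.857.
(For δ > 0 the lower-tail rejection region contributes negligibly to power, so the one-term inversion is standard.)
δ = d·√n ⇒ n = (δ/d)² = (3.857 / 0.4308)² = 80.19.
Rounding up, n = 81.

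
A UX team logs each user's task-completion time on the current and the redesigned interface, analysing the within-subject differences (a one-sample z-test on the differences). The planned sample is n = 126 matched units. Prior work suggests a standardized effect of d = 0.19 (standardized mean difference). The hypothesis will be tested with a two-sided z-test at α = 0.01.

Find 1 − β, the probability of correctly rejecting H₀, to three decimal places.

Power ≈ 0.329

Noncentrality parameter: δ = d·√n = 0.19 × √126 = 2.1327
Two-sided α = 0.01 → critical value z_{0.005} = 2.576.
Power = Φ(δ − 2.576) + Φ(−δ − 2.576) = Φ(-0.443) + Φ(-4.709) = 0.3289 + 0.0000 = 0.3289.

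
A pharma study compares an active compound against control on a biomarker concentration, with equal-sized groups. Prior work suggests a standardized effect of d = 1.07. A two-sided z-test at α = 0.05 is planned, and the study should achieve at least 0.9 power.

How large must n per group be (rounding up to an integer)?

Set Φ(δ − 1.960) = 0.9; then δ − 1.960 = Φ⁻¹(0.9) = 1.282, giving δ = 3.242.
(The Φ(−δ − z_{α/2}) term is vanishingly small for δ > 0 and is dropped in the standard sample-size formula.)
δ = d·√(n/2) ⇒ n = 2(δ/d)² = 2 × (3.242 / 1.07)² = 18.36.
Rounding up, n = 19 per group.

n = 19 per group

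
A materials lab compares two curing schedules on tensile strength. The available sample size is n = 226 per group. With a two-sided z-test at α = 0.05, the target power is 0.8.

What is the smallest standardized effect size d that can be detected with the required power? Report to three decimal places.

d ≈ 0.264

Required noncentrality: δ = z_{0.025} + z_{0.20} = 1.960 + 0.842 = 2.802.
(Lower-tail contribution to power is negligible for δ > 0.)
δ = d·√(n/2) ⇒ d = δ/√(n/2) = 2.802/√(226/2) = 0.2636.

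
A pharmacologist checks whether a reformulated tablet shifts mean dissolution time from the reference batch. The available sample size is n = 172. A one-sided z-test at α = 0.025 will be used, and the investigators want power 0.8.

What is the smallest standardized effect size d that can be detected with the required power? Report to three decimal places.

Need Φ(δ − 1.960) = 0.8, so δ = 1.960 + 0.842 = 2.802.
δ = d·√n ⇒ d = δ/√n = 2.802/√172 = 0.2136.

d ≈ 0.214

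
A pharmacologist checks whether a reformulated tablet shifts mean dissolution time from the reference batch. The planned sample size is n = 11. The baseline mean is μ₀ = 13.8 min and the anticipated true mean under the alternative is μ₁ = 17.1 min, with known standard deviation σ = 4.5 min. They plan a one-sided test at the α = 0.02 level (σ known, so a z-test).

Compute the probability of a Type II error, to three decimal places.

Standardized effect: d = |μ₁ − μ₀| / σ = |17.1 − 13.8| / 4.5 = 0.7333
Noncentrality parameter: δ = d·√n = 0.7333 × √11 = 2.4322
One-sided α = 0.02 → critical value z_{0.02} = 2.054.
Power = Φ(δ − 2.054) = Φ(0.378) = 0.6474.
Type II error: β = 1 − power = 1 − 0.6474 = 0.3526.

β ≈ 0.353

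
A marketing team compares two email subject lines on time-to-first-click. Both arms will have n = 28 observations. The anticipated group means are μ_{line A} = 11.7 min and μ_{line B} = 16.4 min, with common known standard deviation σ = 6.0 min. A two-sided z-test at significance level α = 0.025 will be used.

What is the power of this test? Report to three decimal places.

Power ≈ 0.755

Standardized effect: d = |μ_{line A} − μ_{line B}| / σ = |11.7 − 16.4| / 6.0 = 0.7833
Noncentrality parameter: δ = d·√(n/2) = 0.7833 × √(28/2) = 2.9310
Two-sided α = 0.025 → critical value z_{0.0125} = 2.241.
Power = Φ(δ − 2.241) + Φ(−δ − 2.241) = Φ(0.690) + Φ(-5.172) = 0.7548 + 0.0000 = 0.7548.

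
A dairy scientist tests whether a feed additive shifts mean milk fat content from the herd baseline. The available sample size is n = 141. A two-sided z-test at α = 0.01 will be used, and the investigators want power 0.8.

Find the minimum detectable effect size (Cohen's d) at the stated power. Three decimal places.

d ≈ 0.288

Need Φ(δ − 2.576) = 0.8, so δ = 2.576 + 0.842 = 3.417.
(The second rejection-region term Φ(−δ − z_{α/2}) is negligible and dropped.)
δ = d·√n ⇒ d = δ/√n = 3.417/√141 = 0.2878.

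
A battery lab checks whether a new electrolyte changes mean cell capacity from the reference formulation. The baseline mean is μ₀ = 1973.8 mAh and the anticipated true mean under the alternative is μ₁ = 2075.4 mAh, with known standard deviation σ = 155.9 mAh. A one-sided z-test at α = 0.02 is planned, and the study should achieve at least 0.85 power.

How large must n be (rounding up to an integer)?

n = 23

Standardized effect: d = |μ₁ − μ₀| / σ = |2075.4 − 1973.8| / 155.9 = 0.6517
For power 0.85 need Φ(δ − z_{0.02}) = 0.85, so δ = z_{0.02} + z_{0.15} = 2.054 + 1.036 = 3.090.
δ = d·√n ⇒ n = (δ/d)² = (3.090 / 0.6517)² = 22.48.
Rounding up, n = 23.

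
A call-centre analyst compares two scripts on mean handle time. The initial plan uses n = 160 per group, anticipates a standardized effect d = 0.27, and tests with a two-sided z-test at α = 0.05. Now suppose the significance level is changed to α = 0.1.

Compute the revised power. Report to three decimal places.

Power ≈ 0.779

δ = d·√(n/2) = 0.27 × √(160/2) = 2.4150 (unchanged). New critical value: z_{0.05} = 1.645.
Revised power = Φ(δ − 1.645) + Φ(−δ − 1.645) = Φ(0.770) + Φ(-4.060) = 0.7794 + 0.0000 = 0.7794.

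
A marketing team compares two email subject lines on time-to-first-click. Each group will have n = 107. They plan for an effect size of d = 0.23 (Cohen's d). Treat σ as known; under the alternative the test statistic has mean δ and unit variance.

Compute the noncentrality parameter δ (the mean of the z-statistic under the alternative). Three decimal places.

δ = d·√(n/2) = 0.23 × √(107/2) = 1.6823

δ ≈ 1.682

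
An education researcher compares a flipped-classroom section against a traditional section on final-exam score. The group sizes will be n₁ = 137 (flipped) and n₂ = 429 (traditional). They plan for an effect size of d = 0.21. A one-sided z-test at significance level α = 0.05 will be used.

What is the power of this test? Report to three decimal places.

Noncentrality parameter: δ = d / √(1/n₁ + 1/n₂) = 0.21 / √(1/137 + 1/429) = 2.1399
One-sided α = 0.05 → critical value z_{0.05} = 1.645.
Power = Φ(δ − 1.645) = Φ(0.495) = 0.6897.

Power ≈ 0.690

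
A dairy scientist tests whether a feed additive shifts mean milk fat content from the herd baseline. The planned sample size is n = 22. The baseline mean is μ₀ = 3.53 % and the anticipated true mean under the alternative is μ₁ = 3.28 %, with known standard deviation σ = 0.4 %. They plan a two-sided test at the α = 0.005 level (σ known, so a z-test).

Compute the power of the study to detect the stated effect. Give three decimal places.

Standardized effect: d = |μ₁ − μ₀| / σ = |3.28 − 3.53| / 0.4 = 0.6250
Noncentrality parameter: δ = d·√n = 0.6250 × √22 = 2.9315
Critical value for a two-sided test at α = 0.005: z_{α/2} = 2.807.
Power = Φ(δ − 2.807) + Φ(−δ − 2.807) = Φ(0.124) + Φ(-5.739) = 0.5495 + 0.0000 = 0.5495.

Power ≈ 0.550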